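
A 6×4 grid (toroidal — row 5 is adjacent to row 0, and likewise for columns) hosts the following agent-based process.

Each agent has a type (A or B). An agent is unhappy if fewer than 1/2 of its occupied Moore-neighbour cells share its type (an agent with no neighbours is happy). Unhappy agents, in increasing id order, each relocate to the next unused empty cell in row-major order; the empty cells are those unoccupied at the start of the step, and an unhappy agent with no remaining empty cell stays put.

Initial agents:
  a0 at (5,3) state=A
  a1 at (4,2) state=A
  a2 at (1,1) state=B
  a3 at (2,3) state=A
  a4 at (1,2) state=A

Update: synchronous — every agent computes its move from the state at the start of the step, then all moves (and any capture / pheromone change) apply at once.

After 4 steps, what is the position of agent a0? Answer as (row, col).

t=1: a0@(5,3):A a1@(4,2):A a2@(0,0):B a3@(2,3):A a4@(1,2):A
t=2: a0@(5,3):A a1@(4,2):A a2@(0,1):B a3@(2,3):A a4@(1,2):A
t=3: a0@(5,3):A a1@(4,2):A a2@(0,0):B a3@(2,3):A a4@(1,2):A
t=4: a0@(5,3):A a1@(4,2):A a2@(0,1):B a3@(2,3):A a4@(1,2):A

(5, 3)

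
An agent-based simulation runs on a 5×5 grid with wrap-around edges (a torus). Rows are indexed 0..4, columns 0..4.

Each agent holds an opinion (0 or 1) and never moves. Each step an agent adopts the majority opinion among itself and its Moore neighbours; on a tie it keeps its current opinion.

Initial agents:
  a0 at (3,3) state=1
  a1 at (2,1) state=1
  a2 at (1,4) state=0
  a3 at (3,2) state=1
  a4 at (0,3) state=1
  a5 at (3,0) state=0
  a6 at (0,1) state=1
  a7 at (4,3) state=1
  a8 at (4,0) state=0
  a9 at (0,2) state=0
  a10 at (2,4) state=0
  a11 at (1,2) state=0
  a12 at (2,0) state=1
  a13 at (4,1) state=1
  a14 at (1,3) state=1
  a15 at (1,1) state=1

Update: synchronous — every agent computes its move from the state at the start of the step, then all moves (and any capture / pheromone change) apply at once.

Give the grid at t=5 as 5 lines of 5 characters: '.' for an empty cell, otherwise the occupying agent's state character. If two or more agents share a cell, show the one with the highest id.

t=1: a0@(3,3):1 a1@(2,1):1 a2@(1,4):1 a3@(3,2):1 a4@(0,3):1 a5@(3,0):0 a6@(0,1):1 a7@(4,3):1 a8@(4,0):0 a9@(0,2):1 a10@(2,4):0 a11@(1,2):1 a12@(2,0):1 a13@(4,1):1 a14@(1,3):0 a15@(1,1):1
t=2: a0@(3,3):1 a1@(2,1):1 a2@(1,4):1 a3@(3,2):1 a4@(0,3):1 a5@(3,0):0 a6@(0,1):1 a7@(4,3):1 a8@(4,0):0 a9@(0,2):1 a10@(2,4):0 a11@(1,2):1 a12@(2,0):1 a13@(4,1):1 a14@(1,3):1 a15@(1,1):1
t=3: a0@(3,3):1 a1@(2,1):1 a2@(1,4):1 a3@(3,2):1 a4@(0,3):1 a5@(3,0):0 a6@(0,1):1 a7@(4,3):1 a8@(4,0):0 a9@(0,2):1 a10@(2,4):1 a11@(1,2):1 a12@(2,0):1 a13@(4,1):1 a14@(1,3):1 a15@(1,1):1
t=4: a0@(3,3):1 a1@(2,1):1 a2@(1,4):1 a3@(3,2):1 a4@(0,3):1 a5@(3,0):1 a6@(0,1):1 a7@(4,3):1 a8@(4,0):0 a9@(0,2):1 a10@(2,4):1 a11@(1,2):1 a12@(2,0):1 a13@(4,1):1 a14@(1,3):1 a15@(1,1):1
t=5: a0@(3,3):1 a1@(2,1):1 a2@(1,4):1 a3@(3,2):1 a4@(0,3):1 a5@(3,0):1 a6@(0,1):1 a7@(4,3):1 a8@(4,0):1 a9@(0,2):1 a10@(2,4):1 a11@(1,2):1 a12@(2,0):1 a13@(4,1):1 a14@(1,3):1 a15@(1,1):1

.111.
.1111
11..1
1.11.
11.1.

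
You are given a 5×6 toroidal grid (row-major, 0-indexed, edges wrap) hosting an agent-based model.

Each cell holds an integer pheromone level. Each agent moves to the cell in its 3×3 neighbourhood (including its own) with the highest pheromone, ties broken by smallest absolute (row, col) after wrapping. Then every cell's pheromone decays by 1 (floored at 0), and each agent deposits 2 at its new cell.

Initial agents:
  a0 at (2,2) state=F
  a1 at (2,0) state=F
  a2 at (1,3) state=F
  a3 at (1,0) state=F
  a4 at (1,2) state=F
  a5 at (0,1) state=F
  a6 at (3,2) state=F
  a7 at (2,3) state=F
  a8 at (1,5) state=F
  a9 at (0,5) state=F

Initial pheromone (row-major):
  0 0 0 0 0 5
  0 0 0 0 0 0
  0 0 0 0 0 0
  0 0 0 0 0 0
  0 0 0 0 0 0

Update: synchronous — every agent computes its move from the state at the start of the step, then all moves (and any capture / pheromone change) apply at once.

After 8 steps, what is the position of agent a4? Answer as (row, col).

(0, 5)

t=1: a0@(1,1) a1@(1,0) a2@(0,2) a3@(0,5) a4@(0,1) a5@(0,0) a6@(2,1) a7@(1,2) a8@(0,5) a9@(0,5) | pheromone: 2 2 2 0 0 10 / 2 2 2 0 0 0 / 0 2 0 0 0 0 / 0 0 0 0 0 0 / 0 0 0 0 0 0
t=2: a0@(0,0) a1@(0,5) a2@(0,1) a3@(0,5) a4@(0,0) a5@(0,5) a6@(1,0) a7@(0,1) a8@(0,5) a9@(0,5) | pheromone: 5 5 1 0 0 19 / 3 1 1 0 0 0 / 0 1 0 0 0 0 / 0 0 0 0 0 0 / 0 0 0 0 0 0
t=3: a0@(0,5) a1@(0,5) a2@(0,0) a3@(0,5) a4@(0,5) a5@(0,5) a6@(0,5) a7@(0,0) a8@(0,5) a9@(0,5) | pheromone: 8 4 0 0 0 34 / 2 0 0 0 0 0 / 0 0 0 0 0 0 / 0 0 0 0 0 0 / 0 0 0 0 0 0
t=4: a0@(0,5) a1@(0,5) a2@(0,5) a3@(0,5) a4@(0,5) a5@(0,5) a6@(0,5) a7@(0,5) a8@(0,5) a9@(0,5) | pheromone: 7 3 0 0 0 53 / 1 0 0 0 0 0 / 0 0 0 0 0 0 / 0 0 0 0 0 0 / 0 0 0 0 0 0
t=5: a0@(0,5) a1@(0,5) a2@(0,5) a3@(0,5) a4@(0,5) a5@(0,5) a6@(0,5) a7@(0,5) a8@(0,5) a9@(0,5) | pheromone: 6 2 0 0 0 72 / 0 0 0 0 0 0 / 0 0 0 0 0 0 / 0 0 0 0 0 0 / 0 0 0 0 0 0
t=6: a0@(0,5) a1@(0,5) a2@(0,5) a3@(0,5) a4@(0,5) a5@(0,5) a6@(0,5) a7@(0,5) a8@(0,5) a9@(0,5) | pheromone: 5 1 0 0 0 91 / 0 0 0 0 0 0 / 0 0 0 0 0 0 / 0 0 0 0 0 0 / 0 0 0 0 0 0
t=7: a0@(0,5) a1@(0,5) a2@(0,5) a3@(0,5) a4@(0,5) a5@(0,5) a6@(0,5) a7@(0,5) a8@(0,5) a9@(0,5) | pheromone: 4 0 0 0 0 110 / 0 0 0 0 0 0 / 0 0 0 0 0 0 / 0 0 0 0 0 0 / 0 0 0 0 0 0
t=8: a0@(0,5) a1@(0,5) a2@(0,5) a3@(0,5) a4@(0,5) a5@(0,5) a6@(0,5) a7@(0,5) a8@(0,5) a9@(0,5) | pheromone: 3 0 0 0 0 129 / 0 0 0 0 0 0 / 0 0 0 0 0 0 / 0 0 0 0 0 0 / 0 0 0 0 0 0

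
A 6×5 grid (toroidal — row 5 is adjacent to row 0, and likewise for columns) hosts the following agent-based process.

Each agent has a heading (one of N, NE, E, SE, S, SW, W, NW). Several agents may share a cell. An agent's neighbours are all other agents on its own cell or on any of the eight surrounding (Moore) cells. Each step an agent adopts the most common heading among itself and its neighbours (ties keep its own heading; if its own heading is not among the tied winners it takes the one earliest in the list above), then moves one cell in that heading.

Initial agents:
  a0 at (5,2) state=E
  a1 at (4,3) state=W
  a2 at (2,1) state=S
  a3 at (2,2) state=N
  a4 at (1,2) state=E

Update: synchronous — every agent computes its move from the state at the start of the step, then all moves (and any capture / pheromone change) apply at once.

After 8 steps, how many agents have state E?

3

t=1: a0@(5,3):E a1@(4,2):W a2@(3,1):S a3@(1,2):N a4@(1,3):E
t=2: a0@(5,4):E a1@(4,1):W a2@(4,1):S a3@(0,2):N a4@(1,4):E
t=3: a0@(5,0):E a1@(4,0):W a2@(5,1):S a3@(5,2):N a4@(1,0):E
t=4: a0@(5,1):E a1@(4,4):W a2@(0,1):S a3@(4,2):N a4@(1,1):E
t=5: a0@(5,2):E a1@(4,3):W a2@(0,2):E a3@(3,2):N a4@(1,2):E
t=6: a0@(5,3):E a1@(4,2):W a2@(0,3):E a3@(2,2):N a4@(1,3):E
t=7: a0@(5,4):E a1@(4,1):W a2@(0,4):E a3@(1,2):N a4@(1,4):E
t=8: a0@(5,0):E a1@(4,0):W a2@(0,0):E a3@(0,2):N a4@(1,0):E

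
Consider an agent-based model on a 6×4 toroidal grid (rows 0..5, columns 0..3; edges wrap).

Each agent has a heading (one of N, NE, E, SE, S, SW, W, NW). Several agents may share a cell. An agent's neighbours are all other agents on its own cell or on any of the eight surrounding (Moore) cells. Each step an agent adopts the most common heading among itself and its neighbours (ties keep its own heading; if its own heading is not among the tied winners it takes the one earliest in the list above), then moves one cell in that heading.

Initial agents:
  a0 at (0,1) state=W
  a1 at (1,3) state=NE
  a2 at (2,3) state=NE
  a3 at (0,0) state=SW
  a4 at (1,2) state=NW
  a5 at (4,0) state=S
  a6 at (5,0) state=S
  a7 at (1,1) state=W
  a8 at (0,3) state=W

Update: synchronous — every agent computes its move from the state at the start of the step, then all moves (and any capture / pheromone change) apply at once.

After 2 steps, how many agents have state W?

t=1: a0@(0,0):W a1@(0,0):NE a2@(1,0):NE a3@(0,3):W a4@(1,1):W a5@(5,0):S a6@(0,0):S a7@(1,0):W a8@(0,2):W
t=2: a0@(0,3):W a1@(0,3):W a2@(1,3):W a3@(0,2):W a4@(1,0):W a5@(0,0):S a6@(0,3):W a7@(1,3):W a8@(0,1):W

8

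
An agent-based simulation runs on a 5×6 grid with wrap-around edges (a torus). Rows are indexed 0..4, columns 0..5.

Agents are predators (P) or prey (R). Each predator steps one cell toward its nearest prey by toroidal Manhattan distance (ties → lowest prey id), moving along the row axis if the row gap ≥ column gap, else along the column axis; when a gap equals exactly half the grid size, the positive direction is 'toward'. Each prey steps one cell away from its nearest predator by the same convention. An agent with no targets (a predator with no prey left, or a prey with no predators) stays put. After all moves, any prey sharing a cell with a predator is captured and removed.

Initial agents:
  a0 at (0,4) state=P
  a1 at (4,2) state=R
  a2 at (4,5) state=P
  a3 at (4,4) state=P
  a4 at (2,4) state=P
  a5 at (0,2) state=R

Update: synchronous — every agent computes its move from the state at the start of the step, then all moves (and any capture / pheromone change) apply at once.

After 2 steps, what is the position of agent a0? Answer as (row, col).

t=1: a0@(0,3):P a1@(4,1):R a2@(4,0):P a3@(4,3):P a4@(3,4):P a5@(0,1):R
t=2: a0@(0,2):P a2@(4,1):P a3@(4,2):P a4@(3,5):P a5@(0,0):R

(0, 2)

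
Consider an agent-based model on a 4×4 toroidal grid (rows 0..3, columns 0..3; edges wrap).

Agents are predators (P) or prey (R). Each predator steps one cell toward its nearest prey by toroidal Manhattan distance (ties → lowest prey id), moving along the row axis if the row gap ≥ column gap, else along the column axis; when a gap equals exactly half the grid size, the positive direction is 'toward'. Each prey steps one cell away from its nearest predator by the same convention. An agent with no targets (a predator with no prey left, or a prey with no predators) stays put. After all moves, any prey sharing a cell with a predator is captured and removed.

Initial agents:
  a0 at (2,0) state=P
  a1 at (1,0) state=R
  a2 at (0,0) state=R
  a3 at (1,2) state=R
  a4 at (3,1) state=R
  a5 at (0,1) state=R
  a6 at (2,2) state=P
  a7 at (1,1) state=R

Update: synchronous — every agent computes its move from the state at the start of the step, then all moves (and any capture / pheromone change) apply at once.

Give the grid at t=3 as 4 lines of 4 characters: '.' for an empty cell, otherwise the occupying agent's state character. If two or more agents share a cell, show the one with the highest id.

t=1: a0@(1,0):P a1@(0,0):R a2@(3,0):R a3@(0,2):R a4@(0,1):R a5@(3,1):R a6@(1,2):P a7@(0,1):R
t=2: a0@(0,0):P a1@(3,0):R a2@(2,0):R a3@(3,2):R a4@(3,1):R a5@(2,1):R a6@(0,2):P a7@(3,1):R
t=3: a0@(3,0):P a1@(2,0):R a2@(1,0):R a3@(2,2):R a4@(2,1):R a5@(1,1):R a6@(3,2):P a7@(2,1):R

....
RR..
RRR.
P.P.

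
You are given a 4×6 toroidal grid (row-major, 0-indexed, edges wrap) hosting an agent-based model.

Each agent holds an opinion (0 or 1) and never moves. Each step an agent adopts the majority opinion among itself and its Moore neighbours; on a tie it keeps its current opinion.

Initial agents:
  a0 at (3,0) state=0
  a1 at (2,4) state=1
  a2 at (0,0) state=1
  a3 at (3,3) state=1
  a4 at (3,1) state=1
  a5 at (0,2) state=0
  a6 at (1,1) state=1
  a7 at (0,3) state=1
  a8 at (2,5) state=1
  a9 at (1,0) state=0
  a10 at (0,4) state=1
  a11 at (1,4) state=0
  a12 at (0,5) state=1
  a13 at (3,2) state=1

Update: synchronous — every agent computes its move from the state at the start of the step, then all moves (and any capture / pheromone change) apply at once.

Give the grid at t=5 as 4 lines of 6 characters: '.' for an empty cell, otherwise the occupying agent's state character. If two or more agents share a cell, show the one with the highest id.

1.1111
11..1.
....11
1111..

t=1: a0@(3,0):1 a1@(2,4):1 a2@(0,0):1 a3@(3,3):1 a4@(3,1):1 a5@(0,2):1 a6@(1,1):1 a7@(0,3):1 a8@(2,5):0 a9@(1,0):1 a10@(0,4):1 a11@(1,4):1 a12@(0,5):1 a13@(3,2):1
t=2: a0@(3,0):1 a1@(2,4):1 a2@(0,0):1 a3@(3,3):1 a4@(3,1):1 a5@(0,2):1 a6@(1,1):1 a7@(0,3):1 a8@(2,5):1 a9@(1,0):1 a10@(0,4):1 a11@(1,4):1 a12@(0,5):1 a13@(3,2):1
t=3: (unchanged — steady state)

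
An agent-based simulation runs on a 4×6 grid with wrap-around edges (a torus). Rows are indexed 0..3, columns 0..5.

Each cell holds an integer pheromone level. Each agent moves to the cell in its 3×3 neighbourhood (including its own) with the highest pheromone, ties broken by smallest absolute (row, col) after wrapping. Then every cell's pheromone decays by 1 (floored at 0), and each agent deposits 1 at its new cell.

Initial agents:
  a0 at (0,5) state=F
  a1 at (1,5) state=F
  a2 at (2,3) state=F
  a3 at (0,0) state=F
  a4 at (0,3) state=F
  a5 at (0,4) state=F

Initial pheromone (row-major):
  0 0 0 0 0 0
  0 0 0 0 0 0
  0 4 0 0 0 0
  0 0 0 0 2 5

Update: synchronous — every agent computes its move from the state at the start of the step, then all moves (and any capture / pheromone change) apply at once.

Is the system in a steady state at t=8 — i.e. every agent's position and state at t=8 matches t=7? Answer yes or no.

yes

t=1: a0@(3,5) a1@(0,0) a2@(3,4) a3@(3,5) a4@(3,4) a5@(3,5) | pheromone: 1 0 0 0 0 0 / 0 0 0 0 0 0 / 0 3 0 0 0 0 / 0 0 0 0 3 7
t=2: a0@(3,5) a1@(3,5) a2@(3,5) a3@(3,5) a4@(3,5) a5@(3,5) | pheromone: 0 0 0 0 0 0 / 0 0 0 0 0 0 / 0 2 0 0 0 0 / 0 0 0 0 2 12
t=3: a0@(3,5) a1@(3,5) a2@(3,5) a3@(3,5) a4@(3,5) a5@(3,5) | pheromone: 0 0 0 0 0 0 / 0 0 0 0 0 0 / 0 1 0 0 0 0 / 0 0 0 0 1 17
t=4: a0@(3,5) a1@(3,5) a2@(3,5) a3@(3,5) a4@(3,5) a5@(3,5) | pheromone: 0 0 0 0 0 0 / 0 0 0 0 0 0 / 0 0 0 0 0 0 / 0 0 0 0 0 22
t=5: a0@(3,5) a1@(3,5) a2@(3,5) a3@(3,5) a4@(3,5) a5@(3,5) | pheromone: 0 0 0 0 0 0 / 0 0 0 0 0 0 / 0 0 0 0 0 0 / 0 0 0 0 0 27
t=6: a0@(3,5) a1@(3,5) a2@(3,5) a3@(3,5) a4@(3,5) a5@(3,5) | pheromone: 0 0 0 0 0 0 / 0 0 0 0 0 0 / 0 0 0 0 0 0 / 0 0 0 0 0 32
t=7: a0@(3,5) a1@(3,5) a2@(3,5) a3@(3,5) a4@(3,5) a5@(3,5) | pheromone: 0 0 0 0 0 0 / 0 0 0 0 0 0 / 0 0 0 0 0 0 / 0 0 0 0 0 37
t=8: a0@(3,5) a1@(3,5) a2@(3,5) a3@(3,5) a4@(3,5) a5@(3,5) | pheromone: 0 0 0 0 0 0 / 0 0 0 0 0 0 / 0 0 0 0 0 0 / 0 0 0 0 0 42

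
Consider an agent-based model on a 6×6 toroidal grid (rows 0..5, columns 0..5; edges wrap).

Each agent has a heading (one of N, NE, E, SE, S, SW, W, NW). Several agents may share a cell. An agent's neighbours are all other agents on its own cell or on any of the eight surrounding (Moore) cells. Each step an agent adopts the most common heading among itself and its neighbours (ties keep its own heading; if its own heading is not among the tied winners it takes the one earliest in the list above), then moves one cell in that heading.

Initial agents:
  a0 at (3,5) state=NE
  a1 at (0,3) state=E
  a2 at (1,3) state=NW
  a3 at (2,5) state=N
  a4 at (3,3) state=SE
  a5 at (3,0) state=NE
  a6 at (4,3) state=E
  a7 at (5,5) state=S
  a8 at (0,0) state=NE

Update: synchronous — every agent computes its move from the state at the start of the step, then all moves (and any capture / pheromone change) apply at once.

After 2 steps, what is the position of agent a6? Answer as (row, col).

t=1: a0@(2,0):NE a1@(0,4):E a2@(0,2):NW a3@(1,0):NE a4@(4,4):SE a5@(2,1):NE a6@(4,4):E a7@(0,5):S a8@(5,1):NE
t=2: a0@(1,1):NE a1@(0,5):E a2@(5,1):NW a3@(0,1):NE a4@(5,5):SE a5@(1,2):NE a6@(4,5):E a7@(1,5):S a8@(4,2):NE

(4, 5)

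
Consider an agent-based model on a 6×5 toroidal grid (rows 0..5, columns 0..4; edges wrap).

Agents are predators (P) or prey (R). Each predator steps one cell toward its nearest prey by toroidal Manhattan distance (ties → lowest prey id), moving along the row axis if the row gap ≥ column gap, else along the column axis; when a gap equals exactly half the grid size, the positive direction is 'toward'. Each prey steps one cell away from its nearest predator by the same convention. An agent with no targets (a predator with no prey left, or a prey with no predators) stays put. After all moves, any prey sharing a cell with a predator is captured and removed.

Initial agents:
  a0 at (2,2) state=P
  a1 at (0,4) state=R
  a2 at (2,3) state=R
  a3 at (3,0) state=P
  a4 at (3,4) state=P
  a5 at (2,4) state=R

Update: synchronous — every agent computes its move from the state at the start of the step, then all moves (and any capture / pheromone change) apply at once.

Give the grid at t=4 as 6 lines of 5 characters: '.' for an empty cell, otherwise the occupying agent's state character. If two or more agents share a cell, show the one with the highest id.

t=1: a0@(2,3):P a1@(5,4):R a3@(2,0):P a4@(2,4):P a5@(1,4):R
t=2: a0@(1,3):P a1@(4,4):R a3@(1,0):P a4@(1,4):P a5@(0,4):R
t=3: a0@(0,3):P a1@(3,4):R a3@(0,0):P a4@(0,4):P a5@(5,4):R
t=4: a0@(5,3):P a1@(2,4):R a3@(5,0):P a4@(5,4):P a5@(4,4):R

.....
.....
....R
.....
....R
P..PP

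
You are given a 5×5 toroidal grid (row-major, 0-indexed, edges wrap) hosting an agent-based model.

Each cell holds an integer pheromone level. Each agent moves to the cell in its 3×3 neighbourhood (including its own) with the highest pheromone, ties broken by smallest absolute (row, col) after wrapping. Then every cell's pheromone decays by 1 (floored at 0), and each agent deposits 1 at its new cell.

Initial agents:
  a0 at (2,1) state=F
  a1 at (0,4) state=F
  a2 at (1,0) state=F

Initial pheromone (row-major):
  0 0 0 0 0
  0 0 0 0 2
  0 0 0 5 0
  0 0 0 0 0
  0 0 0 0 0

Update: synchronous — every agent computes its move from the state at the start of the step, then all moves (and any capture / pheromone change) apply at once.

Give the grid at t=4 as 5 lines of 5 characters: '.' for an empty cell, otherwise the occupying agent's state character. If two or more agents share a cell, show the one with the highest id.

.....
.....
...F.
.....
.....

t=1: a0@(1,0) a1@(1,4) a2@(1,4) | pheromone: 0 0 0 0 0 / 1 0 0 0 3 / 0 0 0 4 0 / 0 0 0 0 0 / 0 0 0 0 0
t=2: a0@(1,4) a1@(2,3) a2@(2,3) | pheromone: 0 0 0 0 0 / 0 0 0 0 3 / 0 0 0 5 0 / 0 0 0 0 0 / 0 0 0 0 0
t=3: a0@(2,3) a1@(2,3) a2@(2,3) | pheromone: 0 0 0 0 0 / 0 0 0 0 2 / 0 0 0 7 0 / 0 0 0 0 0 / 0 0 0 0 0
t=4: a0@(2,3) a1@(2,3) a2@(2,3) | pheromone: 0 0 0 0 0 / 0 0 0 0 1 / 0 0 0 9 0 / 0 0 0 0 0 / 0 0 0 0 0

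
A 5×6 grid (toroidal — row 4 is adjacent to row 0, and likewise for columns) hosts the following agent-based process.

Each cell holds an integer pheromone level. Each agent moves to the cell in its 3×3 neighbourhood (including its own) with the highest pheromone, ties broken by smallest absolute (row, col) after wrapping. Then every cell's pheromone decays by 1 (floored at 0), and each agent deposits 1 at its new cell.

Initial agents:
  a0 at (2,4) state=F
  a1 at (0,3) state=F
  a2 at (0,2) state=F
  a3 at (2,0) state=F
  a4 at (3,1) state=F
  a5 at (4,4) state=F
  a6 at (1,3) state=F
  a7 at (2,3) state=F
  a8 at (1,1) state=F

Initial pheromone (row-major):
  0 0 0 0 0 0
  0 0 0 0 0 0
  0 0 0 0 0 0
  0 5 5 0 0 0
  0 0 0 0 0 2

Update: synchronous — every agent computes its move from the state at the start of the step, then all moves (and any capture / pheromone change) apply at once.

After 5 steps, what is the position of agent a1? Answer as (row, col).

(0, 2)

t=1: a0@(1,3) a1@(0,2) a2@(0,1) a3@(3,1) a4@(3,1) a5@(4,5) a6@(0,2) a7@(3,2) a8@(0,0) | pheromone: 1 1 2 0 0 0 / 0 0 0 1 0 0 / 0 0 0 0 0 0 / 0 6 5 0 0 0 / 0 0 0 0 0 2
t=2: a0@(0,2) a1@(0,2) a2@(0,2) a3@(3,1) a4@(3,1) a5@(4,5) a6@(0,2) a7@(3,1) a8@(4,5) | pheromone: 0 0 5 0 0 0 / 0 0 0 0 0 0 / 0 0 0 0 0 0 / 0 8 4 0 0 0 / 0 0 0 0 0 3
t=3: a0@(0,2) a1@(0,2) a2@(0,2) a3@(3,1) a4@(3,1) a5@(4,5) a6@(0,2) a7@(3,1) a8@(4,5) | pheromone: 0 0 8 0 0 0 / 0 0 0 0 0 0 / 0 0 0 0 0 0 / 0 10 3 0 0 0 / 0 0 0 0 0 4
t=4: a0@(0,2) a1@(0,2) a2@(0,2) a3@(3,1) a4@(3,1) a5@(4,5) a6@(0,2) a7@(3,1) a8@(4,5) | pheromone: 0 0 11 0 0 0 / 0 0 0 0 0 0 / 0 0 0 0 0 0 / 0 12 2 0 0 0 / 0 0 0 0 0 5
t=5: a0@(0,2) a1@(0,2) a2@(0,2) a3@(3,1) a4@(3,1) a5@(4,5) a6@(0,2) a7@(3,1) a8@(4,5) | pheromone: 0 0 14 0 0 0 / 0 0 0 0 0 0 / 0 0 0 0 0 0 / 0 14 1 0 0 0 / 0 0 0 0 0 6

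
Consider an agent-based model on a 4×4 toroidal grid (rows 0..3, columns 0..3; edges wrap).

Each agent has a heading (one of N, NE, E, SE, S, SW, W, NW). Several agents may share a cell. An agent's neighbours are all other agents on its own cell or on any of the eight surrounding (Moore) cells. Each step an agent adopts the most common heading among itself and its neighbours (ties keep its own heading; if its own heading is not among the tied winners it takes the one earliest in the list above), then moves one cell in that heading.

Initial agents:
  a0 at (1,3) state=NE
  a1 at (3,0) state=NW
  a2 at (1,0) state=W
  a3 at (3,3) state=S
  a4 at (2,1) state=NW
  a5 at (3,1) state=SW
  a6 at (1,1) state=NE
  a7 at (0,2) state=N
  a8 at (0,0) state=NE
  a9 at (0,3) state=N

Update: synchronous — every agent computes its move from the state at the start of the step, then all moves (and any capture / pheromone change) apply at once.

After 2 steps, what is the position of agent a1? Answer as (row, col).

t=1: a0@(0,0):NE a1@(2,3):NW a2@(0,1):NE a3@(2,3):N a4@(1,0):NW a5@(2,0):NW a6@(0,2):NE a7@(3,2):N a8@(3,1):NE a9@(3,3):N
t=2: a0@(3,1):NE a1@(1,2):NW a2@(3,2):NE a3@(1,3):N a4@(0,3):NW a5@(1,3):NW a6@(3,3):NE a7@(2,2):N a8@(2,2):NE a9@(2,3):N

(1, 2)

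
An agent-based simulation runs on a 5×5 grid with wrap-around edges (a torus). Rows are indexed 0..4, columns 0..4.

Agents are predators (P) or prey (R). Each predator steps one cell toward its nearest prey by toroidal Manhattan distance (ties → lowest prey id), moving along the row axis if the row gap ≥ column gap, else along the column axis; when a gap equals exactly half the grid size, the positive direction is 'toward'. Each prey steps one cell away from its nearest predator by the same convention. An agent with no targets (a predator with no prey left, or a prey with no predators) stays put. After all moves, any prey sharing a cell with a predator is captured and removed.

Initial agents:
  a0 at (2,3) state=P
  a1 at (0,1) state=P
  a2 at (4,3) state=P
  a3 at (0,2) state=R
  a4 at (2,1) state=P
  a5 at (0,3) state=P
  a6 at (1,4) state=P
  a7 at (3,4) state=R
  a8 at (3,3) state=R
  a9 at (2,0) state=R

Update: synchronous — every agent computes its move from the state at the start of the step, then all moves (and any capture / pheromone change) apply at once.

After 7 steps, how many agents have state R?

t=1: a0@(3,3):P a1@(0,2):P a2@(3,3):P a3@(0,3):R a4@(2,0):P a5@(0,2):P a6@(2,4):P a7@(4,4):R a8@(4,3):R
t=2: a0@(4,3):P a1@(0,3):P a2@(4,3):P a3@(0,4):R a4@(3,0):P a5@(0,3):P a6@(3,4):P a7@(0,4):R
t=3: a0@(0,3):P a1@(0,4):P a2@(0,3):P a3@(0,0):R a4@(4,0):P a5@(0,4):P a6@(4,4):P a7@(0,0):R
t=4: a0@(0,4):P a1@(0,0):P a2@(0,4):P a3@(0,1):R a4@(0,0):P a5@(0,0):P a6@(0,4):P a7@(0,1):R
t=5: a0@(0,0):P a1@(0,1):P a2@(0,0):P a3@(0,2):R a4@(0,1):P a5@(0,1):P a6@(0,0):P a7@(0,2):R
t=6: a0@(0,1):P a1@(0,2):P a2@(0,1):P a3@(0,3):R a4@(0,2):P a5@(0,2):P a6@(0,1):P a7@(0,3):R
t=7: a0@(0,2):P a1@(0,3):P a2@(0,2):P a3@(0,4):R a4@(0,3):P a5@(0,3):P a6@(0,2):P a7@(0,4):R

2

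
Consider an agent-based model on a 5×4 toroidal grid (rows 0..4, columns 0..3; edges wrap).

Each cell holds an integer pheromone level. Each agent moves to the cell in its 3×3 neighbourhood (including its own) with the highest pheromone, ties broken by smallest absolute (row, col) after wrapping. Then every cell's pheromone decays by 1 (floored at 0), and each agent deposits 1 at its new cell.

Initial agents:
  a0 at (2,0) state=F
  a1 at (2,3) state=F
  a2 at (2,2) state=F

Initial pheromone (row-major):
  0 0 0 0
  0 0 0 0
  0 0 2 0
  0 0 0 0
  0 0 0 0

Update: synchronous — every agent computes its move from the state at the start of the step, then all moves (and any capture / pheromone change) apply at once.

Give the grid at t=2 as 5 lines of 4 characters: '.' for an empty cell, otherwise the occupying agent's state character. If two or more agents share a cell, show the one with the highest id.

....
F...
..F.
....
....

t=1: a0@(1,0) a1@(2,2) a2@(2,2) | pheromone: 0 0 0 0 / 1 0 0 0 / 0 0 3 0 / 0 0 0 0 / 0 0 0 0
t=2: a0@(1,0) a1@(2,2) a2@(2,2) | pheromone: 0 0 0 0 / 1 0 0 0 / 0 0 4 0 / 0 0 0 0 / 0 0 0 0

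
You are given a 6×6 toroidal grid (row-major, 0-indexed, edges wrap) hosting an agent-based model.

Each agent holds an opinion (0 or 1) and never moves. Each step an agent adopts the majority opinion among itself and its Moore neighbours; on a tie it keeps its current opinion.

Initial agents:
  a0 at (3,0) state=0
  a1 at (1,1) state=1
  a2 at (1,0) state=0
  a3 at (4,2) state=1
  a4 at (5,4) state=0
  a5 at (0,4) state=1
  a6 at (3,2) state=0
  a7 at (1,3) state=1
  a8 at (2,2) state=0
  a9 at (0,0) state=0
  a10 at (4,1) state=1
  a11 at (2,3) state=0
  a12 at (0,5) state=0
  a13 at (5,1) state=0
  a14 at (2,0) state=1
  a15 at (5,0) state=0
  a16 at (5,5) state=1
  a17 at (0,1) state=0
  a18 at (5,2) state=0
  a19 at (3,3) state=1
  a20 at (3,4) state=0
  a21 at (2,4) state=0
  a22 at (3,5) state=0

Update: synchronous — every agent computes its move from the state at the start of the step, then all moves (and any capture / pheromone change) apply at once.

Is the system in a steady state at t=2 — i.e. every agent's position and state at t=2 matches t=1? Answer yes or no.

t=1: a0@(3,0):0 a1@(1,1):0 a2@(1,0):0 a3@(4,2):1 a4@(5,4):0 a5@(0,4):1 a6@(3,2):0 a7@(1,3):0 a8@(2,2):0 a9@(0,0):0 a10@(4,1):0 a11@(2,3):0 a12@(0,5):0 a13@(5,1):0 a14@(2,0):0 a15@(5,0):0 a16@(5,5):0 a17@(0,1):0 a18@(5,2):0 a19@(3,3):0 a20@(3,4):0 a21@(2,4):0 a22@(3,5):0
t=2: a0@(3,0):0 a1@(1,1):0 a2@(1,0):0 a3@(4,2):0 a4@(5,4):0 a5@(0,4):0 a6@(3,2):0 a7@(1,3):0 a8@(2,2):0 a9@(0,0):0 a10@(4,1):0 a11@(2,3):0 a12@(0,5):0 a13@(5,1):0 a14@(2,0):0 a15@(5,0):0 a16@(5,5):0 a17@(0,1):0 a18@(5,2):0 a19@(3,3):0 a20@(3,4):0 a21@(2,4):0 a22@(3,5):0

no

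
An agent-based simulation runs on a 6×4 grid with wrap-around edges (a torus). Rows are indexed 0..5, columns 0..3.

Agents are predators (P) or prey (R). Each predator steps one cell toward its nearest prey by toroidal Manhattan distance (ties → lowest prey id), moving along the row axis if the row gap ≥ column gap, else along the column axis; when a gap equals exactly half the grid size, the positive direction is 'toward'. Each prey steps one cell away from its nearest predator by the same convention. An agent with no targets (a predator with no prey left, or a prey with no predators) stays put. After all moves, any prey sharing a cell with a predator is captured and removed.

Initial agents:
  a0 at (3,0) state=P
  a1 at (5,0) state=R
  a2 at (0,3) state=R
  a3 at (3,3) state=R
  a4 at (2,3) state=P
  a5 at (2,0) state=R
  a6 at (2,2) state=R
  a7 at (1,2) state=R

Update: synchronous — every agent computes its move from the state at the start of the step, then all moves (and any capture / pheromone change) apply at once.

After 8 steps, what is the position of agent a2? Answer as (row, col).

t=1: a0@(3,3):P a1@(0,0):R a2@(5,3):R a3@(3,2):R a4@(3,3):P a5@(1,0):R a6@(2,1):R a7@(0,2):R
t=2: a0@(3,2):P a1@(5,0):R a2@(0,3):R a3@(3,1):R a4@(3,2):P a5@(0,0):R a6@(2,0):R a7@(5,2):R
t=3: a0@(3,1):P a1@(0,0):R a2@(5,3):R a3@(3,0):R a4@(3,1):P a5@(5,0):R a6@(2,3):R a7@(0,2):R
t=4: a0@(3,0):P a1@(5,0):R a2@(0,3):R a3@(3,3):R a4@(3,0):P a5@(0,0):R a6@(2,2):R a7@(5,2):R
t=5: a0@(3,3):P a1@(0,0):R a2@(5,3):R a3@(3,2):R a4@(3,3):P a5@(5,0):R a6@(2,1):R a7@(0,2):R
t=6: a0@(3,2):P a1@(5,0):R a2@(0,3):R a3@(3,1):R a4@(3,2):P a5@(0,0):R a6@(2,0):R a7@(5,2):R
t=7: a0@(3,1):P a1@(0,0):R a2@(5,3):R a3@(3,0):R a4@(3,1):P a5@(5,0):R a6@(2,3):R a7@(0,2):R
t=8: a0@(3,0):P a1@(5,0):R a2@(0,3):R a3@(3,3):R a4@(3,0):P a5@(0,0):R a6@(2,2):R a7@(5,2):R

(0, 3)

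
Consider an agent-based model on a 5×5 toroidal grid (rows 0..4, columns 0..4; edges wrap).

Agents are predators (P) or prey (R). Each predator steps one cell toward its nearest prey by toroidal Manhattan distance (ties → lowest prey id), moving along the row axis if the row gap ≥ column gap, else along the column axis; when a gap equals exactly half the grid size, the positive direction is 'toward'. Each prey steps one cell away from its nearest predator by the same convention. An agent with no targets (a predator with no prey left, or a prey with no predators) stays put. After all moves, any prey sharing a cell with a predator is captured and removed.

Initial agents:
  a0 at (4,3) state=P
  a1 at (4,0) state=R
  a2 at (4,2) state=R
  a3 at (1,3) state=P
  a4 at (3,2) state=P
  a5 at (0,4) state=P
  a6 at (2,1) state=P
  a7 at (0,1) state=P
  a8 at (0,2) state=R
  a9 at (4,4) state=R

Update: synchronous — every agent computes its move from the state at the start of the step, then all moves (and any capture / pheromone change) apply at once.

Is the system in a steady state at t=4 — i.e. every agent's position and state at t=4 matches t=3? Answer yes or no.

t=1: a0@(4,2):P a1@(4,1):R a2@(4,1):R a3@(0,3):P a4@(4,2):P a5@(4,4):P a6@(3,1):P a7@(0,2):P a9@(4,0):R
t=2: a0@(4,1):P a3@(0,2):P a4@(4,1):P a5@(4,0):P a6@(4,1):P a7@(4,2):P
t=3: (unchanged — steady state)

yes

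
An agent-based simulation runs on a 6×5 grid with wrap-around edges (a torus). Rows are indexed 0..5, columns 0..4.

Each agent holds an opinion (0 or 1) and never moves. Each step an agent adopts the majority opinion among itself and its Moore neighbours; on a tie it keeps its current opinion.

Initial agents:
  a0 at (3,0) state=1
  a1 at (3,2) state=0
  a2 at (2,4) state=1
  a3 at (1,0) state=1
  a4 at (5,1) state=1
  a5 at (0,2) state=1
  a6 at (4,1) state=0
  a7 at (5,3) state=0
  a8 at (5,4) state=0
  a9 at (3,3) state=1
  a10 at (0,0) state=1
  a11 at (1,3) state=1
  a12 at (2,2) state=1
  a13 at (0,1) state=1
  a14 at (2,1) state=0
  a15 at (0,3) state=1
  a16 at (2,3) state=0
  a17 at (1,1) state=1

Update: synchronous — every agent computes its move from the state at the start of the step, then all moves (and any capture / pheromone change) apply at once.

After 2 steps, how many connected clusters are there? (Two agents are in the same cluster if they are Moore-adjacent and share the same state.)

3

t=1: a0@(3,0):1 a1@(3,2):0 a2@(2,4):1 a3@(1,0):1 a4@(5,1):1 a5@(0,2):1 a6@(4,1):0 a7@(5,3):0 a8@(5,4):0 a9@(3,3):1 a10@(0,0):1 a11@(1,3):1 a12@(2,2):1 a13@(0,1):1 a14@(2,1):1 a15@(0,3):1 a16@(2,3):1 a17@(1,1):1
t=2: a0@(3,0):1 a1@(3,2):1 a2@(2,4):1 a3@(1,0):1 a4@(5,1):1 a5@(0,2):1 a6@(4,1):0 a7@(5,3):0 a8@(5,4):0 a9@(3,3):1 a10@(0,0):1 a11@(1,3):1 a12@(2,2):1 a13@(0,1):1 a14@(2,1):1 a15@(0,3):1 a16@(2,3):1 a17@(1,1):1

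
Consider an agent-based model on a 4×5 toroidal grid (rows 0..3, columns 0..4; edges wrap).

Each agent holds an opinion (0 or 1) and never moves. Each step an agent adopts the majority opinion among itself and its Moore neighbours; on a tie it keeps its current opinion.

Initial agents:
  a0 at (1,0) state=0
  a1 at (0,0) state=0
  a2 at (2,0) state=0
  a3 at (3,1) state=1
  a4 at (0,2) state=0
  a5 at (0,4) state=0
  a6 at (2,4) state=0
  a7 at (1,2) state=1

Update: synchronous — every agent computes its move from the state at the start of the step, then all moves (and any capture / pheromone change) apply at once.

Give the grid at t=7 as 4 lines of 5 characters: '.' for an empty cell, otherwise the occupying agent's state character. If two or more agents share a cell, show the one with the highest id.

t=1: a0@(1,0):0 a1@(0,0):0 a2@(2,0):0 a3@(3,1):0 a4@(0,2):1 a5@(0,4):0 a6@(2,4):0 a7@(1,2):1
t=2: (unchanged — steady state)

0.1.0
0.1..
0...0
.0...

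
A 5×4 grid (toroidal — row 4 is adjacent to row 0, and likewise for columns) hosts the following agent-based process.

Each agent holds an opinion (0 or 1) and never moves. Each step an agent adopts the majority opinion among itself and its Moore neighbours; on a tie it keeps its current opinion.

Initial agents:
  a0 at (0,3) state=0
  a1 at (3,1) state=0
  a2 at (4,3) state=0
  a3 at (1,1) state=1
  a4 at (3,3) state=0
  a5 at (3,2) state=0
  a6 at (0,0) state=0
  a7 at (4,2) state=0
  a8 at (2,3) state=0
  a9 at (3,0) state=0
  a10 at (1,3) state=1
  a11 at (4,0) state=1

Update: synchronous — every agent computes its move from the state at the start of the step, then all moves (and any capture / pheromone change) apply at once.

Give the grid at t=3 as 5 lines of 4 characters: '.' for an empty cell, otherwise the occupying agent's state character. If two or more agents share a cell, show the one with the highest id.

0..0
.1.0
...0
0000
0.00

t=1: a0@(0,3):0 a1@(3,1):0 a2@(4,3):0 a3@(1,1):1 a4@(3,3):0 a5@(3,2):0 a6@(0,0):0 a7@(4,2):0 a8@(2,3):0 a9@(3,0):0 a10@(1,3):0 a11@(4,0):0
t=2: (unchanged — steady state)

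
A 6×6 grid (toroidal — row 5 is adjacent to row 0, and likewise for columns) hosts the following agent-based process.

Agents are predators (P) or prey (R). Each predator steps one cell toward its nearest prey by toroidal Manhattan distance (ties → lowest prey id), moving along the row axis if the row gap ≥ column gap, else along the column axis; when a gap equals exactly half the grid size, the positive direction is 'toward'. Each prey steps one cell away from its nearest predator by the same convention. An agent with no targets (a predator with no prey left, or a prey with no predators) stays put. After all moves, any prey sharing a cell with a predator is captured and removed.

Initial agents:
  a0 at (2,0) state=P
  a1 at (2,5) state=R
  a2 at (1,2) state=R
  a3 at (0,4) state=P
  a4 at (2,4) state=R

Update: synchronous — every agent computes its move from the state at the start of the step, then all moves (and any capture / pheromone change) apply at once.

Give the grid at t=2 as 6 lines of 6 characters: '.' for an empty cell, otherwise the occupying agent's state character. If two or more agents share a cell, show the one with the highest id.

t=1: a0@(2,5):P a1@(2,4):R a2@(1,3):R a3@(1,4):P a4@(2,3):R
t=2: a0@(2,4):P a1@(2,3):R a2@(1,2):R a3@(2,4):P a4@(2,2):R

......
..R...
..RRP.
......
......
......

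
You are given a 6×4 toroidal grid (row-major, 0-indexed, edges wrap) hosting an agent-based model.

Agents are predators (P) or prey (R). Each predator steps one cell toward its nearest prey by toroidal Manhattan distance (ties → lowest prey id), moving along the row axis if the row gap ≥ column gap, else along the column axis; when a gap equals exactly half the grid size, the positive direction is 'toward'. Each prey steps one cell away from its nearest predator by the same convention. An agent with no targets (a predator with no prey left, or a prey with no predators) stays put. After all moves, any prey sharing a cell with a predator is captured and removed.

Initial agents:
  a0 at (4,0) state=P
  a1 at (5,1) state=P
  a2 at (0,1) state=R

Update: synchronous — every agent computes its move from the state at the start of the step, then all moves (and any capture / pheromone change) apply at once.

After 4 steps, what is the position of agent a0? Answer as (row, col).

t=1: a0@(5,0):P a1@(0,1):P a2@(1,1):R
t=2: a0@(0,0):P a1@(1,1):P a2@(2,1):R
t=3: a0@(1,0):P a1@(2,1):P a2@(3,1):R
t=4: a0@(2,0):P a1@(3,1):P a2@(4,1):R

(2, 0)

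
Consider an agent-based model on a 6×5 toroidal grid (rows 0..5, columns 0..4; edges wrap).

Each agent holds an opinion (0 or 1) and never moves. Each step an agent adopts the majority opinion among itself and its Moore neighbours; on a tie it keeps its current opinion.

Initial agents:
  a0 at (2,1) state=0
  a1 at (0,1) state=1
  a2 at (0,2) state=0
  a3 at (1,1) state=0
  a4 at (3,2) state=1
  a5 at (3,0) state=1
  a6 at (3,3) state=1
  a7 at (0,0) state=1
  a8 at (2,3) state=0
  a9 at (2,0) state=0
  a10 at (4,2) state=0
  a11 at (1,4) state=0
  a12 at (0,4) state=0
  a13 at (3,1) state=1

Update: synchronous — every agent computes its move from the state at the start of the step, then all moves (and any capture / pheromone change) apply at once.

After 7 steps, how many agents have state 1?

t=1: a0@(2,1):0 a1@(0,1):1 a2@(0,2):0 a3@(1,1):0 a4@(3,2):1 a5@(3,0):1 a6@(3,3):1 a7@(0,0):0 a8@(2,3):0 a9@(2,0):0 a10@(4,2):1 a11@(1,4):0 a12@(0,4):0 a13@(3,1):1
t=2: a0@(2,1):0 a1@(0,1):0 a2@(0,2):0 a3@(1,1):0 a4@(3,2):1 a5@(3,0):1 a6@(3,3):1 a7@(0,0):0 a8@(2,3):0 a9@(2,0):0 a10@(4,2):1 a11@(1,4):0 a12@(0,4):0 a13@(3,1):1
t=3: (unchanged — steady state)

5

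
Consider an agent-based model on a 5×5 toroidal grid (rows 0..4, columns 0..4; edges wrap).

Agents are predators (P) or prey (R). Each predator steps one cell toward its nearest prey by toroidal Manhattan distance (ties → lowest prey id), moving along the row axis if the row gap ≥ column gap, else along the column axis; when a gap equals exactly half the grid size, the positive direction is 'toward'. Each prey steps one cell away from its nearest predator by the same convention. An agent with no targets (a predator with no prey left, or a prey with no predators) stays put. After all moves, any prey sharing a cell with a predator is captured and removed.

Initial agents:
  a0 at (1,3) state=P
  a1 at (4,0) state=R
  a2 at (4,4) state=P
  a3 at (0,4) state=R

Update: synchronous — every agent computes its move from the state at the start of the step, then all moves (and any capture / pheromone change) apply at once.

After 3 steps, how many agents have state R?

t=1: a0@(0,3):P a1@(4,1):R a2@(4,0):P a3@(1,4):R
t=2: a0@(1,3):P a1@(4,2):R a2@(4,1):P a3@(2,4):R
t=3: a0@(2,3):P a1@(4,3):R a2@(4,2):P a3@(3,4):R

2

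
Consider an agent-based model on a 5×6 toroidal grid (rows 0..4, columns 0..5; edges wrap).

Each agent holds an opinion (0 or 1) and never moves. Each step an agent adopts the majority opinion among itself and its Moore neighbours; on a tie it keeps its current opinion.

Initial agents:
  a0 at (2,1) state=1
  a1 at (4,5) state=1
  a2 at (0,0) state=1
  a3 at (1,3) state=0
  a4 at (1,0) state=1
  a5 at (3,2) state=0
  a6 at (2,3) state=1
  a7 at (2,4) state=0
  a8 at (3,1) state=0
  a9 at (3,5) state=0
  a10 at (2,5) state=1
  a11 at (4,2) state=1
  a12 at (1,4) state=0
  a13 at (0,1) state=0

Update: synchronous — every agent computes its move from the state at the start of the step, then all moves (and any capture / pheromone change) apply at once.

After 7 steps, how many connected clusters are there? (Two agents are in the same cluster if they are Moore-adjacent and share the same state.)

t=1: a0@(2,1):1 a1@(4,5):1 a2@(0,0):1 a3@(1,3):0 a4@(1,0):1 a5@(3,2):1 a6@(2,3):0 a7@(2,4):0 a8@(3,1):0 a9@(3,5):0 a10@(2,5):0 a11@(4,2):0 a12@(1,4):0 a13@(0,1):1
t=2: a0@(2,1):1 a1@(4,5):1 a2@(0,0):1 a3@(1,3):0 a4@(1,0):1 a5@(3,2):0 a6@(2,3):0 a7@(2,4):0 a8@(3,1):0 a9@(3,5):0 a10@(2,5):0 a11@(4,2):0 a12@(1,4):0 a13@(0,1):1
t=3: (unchanged — steady state)

2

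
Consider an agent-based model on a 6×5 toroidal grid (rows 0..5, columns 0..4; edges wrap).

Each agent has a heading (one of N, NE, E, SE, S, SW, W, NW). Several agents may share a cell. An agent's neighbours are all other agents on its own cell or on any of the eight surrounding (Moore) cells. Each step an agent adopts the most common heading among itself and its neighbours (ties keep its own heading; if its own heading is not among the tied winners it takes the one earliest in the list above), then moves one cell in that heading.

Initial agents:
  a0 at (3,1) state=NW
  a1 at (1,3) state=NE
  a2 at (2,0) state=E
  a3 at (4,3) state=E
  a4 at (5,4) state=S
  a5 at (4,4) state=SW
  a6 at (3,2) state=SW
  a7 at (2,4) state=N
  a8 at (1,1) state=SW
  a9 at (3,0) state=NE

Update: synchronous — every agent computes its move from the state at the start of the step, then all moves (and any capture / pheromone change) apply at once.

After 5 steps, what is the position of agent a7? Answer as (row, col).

(3, 4)

t=1: a0@(2,0):NW a1@(0,4):NE a2@(2,1):E a3@(5,2):SW a4@(0,4):S a5@(5,3):SW a6@(4,1):SW a7@(1,0):NE a8@(2,0):SW a9@(2,1):NE
t=2: a0@(1,1):NE a1@(5,0):NE a2@(1,2):NE a3@(0,1):SW a4@(5,0):NE a5@(0,2):SW a6@(5,0):SW a7@(0,1):NE a8@(1,1):NE a9@(1,2):NE
t=3: a0@(0,2):NE a1@(4,1):NE a2@(0,3):NE a3@(5,2):NE a4@(4,1):NE a5@(5,3):NE a6@(4,1):NE a7@(5,2):NE a8@(0,2):NE a9@(0,3):NE
t=4: a0@(5,3):NE a1@(3,2):NE a2@(5,4):NE a3@(4,3):NE a4@(3,2):NE a5@(4,4):NE a6@(3,2):NE a7@(4,3):NE a8@(5,3):NE a9@(5,4):NE
t=5: a0@(4,4):NE a1@(2,3):NE a2@(4,0):NE a3@(3,4):NE a4@(2,3):NE a5@(3,0):NE a6@(2,3):NE a7@(3,4):NE a8@(4,4):NE a9@(4,0):NE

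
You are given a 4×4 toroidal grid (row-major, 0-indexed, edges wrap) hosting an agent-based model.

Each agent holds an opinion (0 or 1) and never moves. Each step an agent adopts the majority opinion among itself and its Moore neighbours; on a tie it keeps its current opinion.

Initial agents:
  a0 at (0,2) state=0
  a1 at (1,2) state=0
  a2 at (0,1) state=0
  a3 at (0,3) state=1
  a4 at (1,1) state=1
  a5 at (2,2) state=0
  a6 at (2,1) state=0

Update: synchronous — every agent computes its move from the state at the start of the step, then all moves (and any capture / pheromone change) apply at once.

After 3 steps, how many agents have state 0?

t=1: a0@(0,2):0 a1@(1,2):0 a2@(0,1):0 a3@(0,3):0 a4@(1,1):0 a5@(2,2):0 a6@(2,1):0
t=2: (unchanged — steady state)

7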